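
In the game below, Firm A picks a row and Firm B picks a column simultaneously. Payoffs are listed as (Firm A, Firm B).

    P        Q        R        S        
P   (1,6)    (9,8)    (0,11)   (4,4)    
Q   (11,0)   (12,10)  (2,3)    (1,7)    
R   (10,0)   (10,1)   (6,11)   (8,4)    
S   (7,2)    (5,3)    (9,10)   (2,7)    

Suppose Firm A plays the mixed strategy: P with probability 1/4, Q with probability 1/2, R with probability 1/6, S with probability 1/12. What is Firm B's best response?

Firm B's best reply maximizes expected payoff against the mix.
P: (1/4)·6 + (1/2)·0 + (1/6)·0 + (1/12)·2 = 5/3
Q: (1/4)·8 + (1/2)·10 + (1/6)·1 + (1/12)·3 = 89/12
R: (1/4)·11 + (1/2)·3 + (1/6)·11 + (1/12)·10 = 83/12
S: (1/4)·4 + (1/2)·7 + (1/6)·4 + (1/12)·7 = 23/4
Highest expected payoff is 89/12, from Q.

Q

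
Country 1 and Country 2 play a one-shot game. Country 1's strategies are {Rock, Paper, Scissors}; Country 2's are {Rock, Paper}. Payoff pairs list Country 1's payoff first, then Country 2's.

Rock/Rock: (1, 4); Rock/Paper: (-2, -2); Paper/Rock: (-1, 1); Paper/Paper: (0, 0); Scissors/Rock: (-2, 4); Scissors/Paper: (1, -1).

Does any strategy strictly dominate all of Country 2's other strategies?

Check whether one of Country 2's strategies beats all alternatives regardless of what the opponent does.
Rock strictly dominates: vs Rock: 4 > -2; vs Paper: 1 > 0; vs Scissors: 4 > -1.

Rock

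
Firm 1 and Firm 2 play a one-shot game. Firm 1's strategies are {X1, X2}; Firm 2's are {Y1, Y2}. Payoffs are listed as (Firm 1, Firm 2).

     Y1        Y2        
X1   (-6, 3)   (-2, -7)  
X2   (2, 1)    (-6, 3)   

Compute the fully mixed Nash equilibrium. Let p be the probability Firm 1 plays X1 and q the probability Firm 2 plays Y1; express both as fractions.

p = 1/6, q = 1/3

In a mixed NE each player is indifferent between their pure strategies, so the opponent's mix sets the indifference.
Firm 2 indifferent between Y1 and Y2: p·3 + (1−p)·1 = p·(-7) + (1−p)·3 ⟹ 1 + 2p = 3 + (-10)p ⟹ p = 1/6.
Firm 1 indifferent between X1 and X2: q·(-6) + (1−q)·(-2) = q·2 + (1−q)·(-6) ⟹ (-2) + (-4)q = (-6) + 8q ⟹ q = 1/3.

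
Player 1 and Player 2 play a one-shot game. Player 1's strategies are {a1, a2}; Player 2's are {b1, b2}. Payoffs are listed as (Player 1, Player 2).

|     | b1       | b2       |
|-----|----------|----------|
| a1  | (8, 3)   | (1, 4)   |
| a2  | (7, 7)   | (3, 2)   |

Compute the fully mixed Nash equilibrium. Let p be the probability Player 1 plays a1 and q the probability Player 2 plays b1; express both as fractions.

Each player's mixing probability is pinned down by making the *other* player indifferent.
Player 2 indifferent between b1 and b2: p·3 + (1−p)·7 = p·4 + (1−p)·2 ⟹ 7 + (-4)p = 2 + 2p ⟹ p = 5/6.
Player 1 indifferent between a1 and a2: q·8 + (1−q)·1 = q·7 + (1−q)·3 ⟹ 1 + 7q = 3 + 4q ⟹ q = 2/3.

p = 5/6, q = 2/3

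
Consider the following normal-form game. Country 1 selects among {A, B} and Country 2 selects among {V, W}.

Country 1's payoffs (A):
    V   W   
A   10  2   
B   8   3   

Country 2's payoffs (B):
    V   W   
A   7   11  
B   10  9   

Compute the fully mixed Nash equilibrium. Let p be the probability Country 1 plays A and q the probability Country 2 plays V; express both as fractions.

p = 1/5, q = 1/3

In a mixed NE each player is indifferent between their pure strategies, so the opponent's mix sets the indifference.
Country 2 indifferent between V and W: p·7 + (1−p)·10 = p·11 + (1−p)·9 ⟹ 10 + (-3)p = 9 + 2p ⟹ p = 1/5.
Country 1 indifferent between A and B: q·10 + (1−q)·2 = q·8 + (1−q)·3 ⟹ 2 + 8q = 3 + 5q ⟹ q = 1/3.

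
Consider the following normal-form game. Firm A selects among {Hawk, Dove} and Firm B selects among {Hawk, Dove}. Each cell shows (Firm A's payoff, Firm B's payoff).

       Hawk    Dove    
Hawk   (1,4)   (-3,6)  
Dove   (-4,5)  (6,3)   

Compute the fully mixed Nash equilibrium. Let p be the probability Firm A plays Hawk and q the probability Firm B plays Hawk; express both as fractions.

Each player's mixing probability is pinned down by making the *other* player indifferent.
Firm B indifferent between Hawk and Dove: p·4 + (1−p)·5 = p·6 + (1−p)·3 ⟹ 5 + (-1)p = 3 + 3p ⟹ p = 1/2.
Firm A indifferent between Hawk and Dove: q·1 + (1−q)·(-3) = q·(-4) + (1−q)·6 ⟹ (-3) + 4q = 6 + (-10)q ⟹ q = 9/14.

p = 1/2, q = 9/14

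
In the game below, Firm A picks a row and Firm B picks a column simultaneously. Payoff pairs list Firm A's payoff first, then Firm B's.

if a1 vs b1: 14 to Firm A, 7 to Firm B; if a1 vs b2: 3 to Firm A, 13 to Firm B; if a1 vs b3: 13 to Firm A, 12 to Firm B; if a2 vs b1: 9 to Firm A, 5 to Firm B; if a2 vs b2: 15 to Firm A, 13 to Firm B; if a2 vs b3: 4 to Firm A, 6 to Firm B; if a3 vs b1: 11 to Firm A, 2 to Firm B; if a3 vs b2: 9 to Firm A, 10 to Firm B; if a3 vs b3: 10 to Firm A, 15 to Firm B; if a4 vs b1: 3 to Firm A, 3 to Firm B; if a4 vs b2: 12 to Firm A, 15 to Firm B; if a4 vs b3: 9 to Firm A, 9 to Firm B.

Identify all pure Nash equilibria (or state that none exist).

(a2, b2)

A profile is a Nash equilibrium when each player is best-responding to the other.
Firm A's best responses — vs b1: a1 (payoff 14); vs b2: a2 (payoff 15); vs b3: a1 (payoff 13).
Firm B's best responses — vs a1: b2 (payoff 13); vs a2: b2 (payoff 13); vs a3: b3 (payoff 15); vs a4: b2 (payoff 15).
The only mutual best response is (a2, b2); neither player gains by switching there.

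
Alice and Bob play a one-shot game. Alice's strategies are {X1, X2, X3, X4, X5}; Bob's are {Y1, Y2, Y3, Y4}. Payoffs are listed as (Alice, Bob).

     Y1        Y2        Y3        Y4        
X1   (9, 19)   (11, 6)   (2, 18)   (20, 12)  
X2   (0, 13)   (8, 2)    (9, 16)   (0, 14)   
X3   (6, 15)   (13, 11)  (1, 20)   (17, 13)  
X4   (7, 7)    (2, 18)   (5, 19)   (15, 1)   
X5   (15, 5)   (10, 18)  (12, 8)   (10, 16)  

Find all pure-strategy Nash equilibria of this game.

None

Find each player's best response to every opponent strategy; NE are the intersections.
Alice's best responses — vs Y1: X5 (payoff 15); vs Y2: X3 (payoff 13); vs Y3: X5 (payoff 12); vs Y4: X1 (payoff 20).
Bob's best responses — vs X1: Y1 (payoff 19); vs X2: Y3 (payoff 16); vs X3: Y3 (payoff 20); vs X4: Y3 (payoff 19); vs X5: Y2 (payoff 18).
No cell has both players best-responding. For instance, Alice's best reply to Y3 is X5, but against X5 Bob prefers Y2 over Y3.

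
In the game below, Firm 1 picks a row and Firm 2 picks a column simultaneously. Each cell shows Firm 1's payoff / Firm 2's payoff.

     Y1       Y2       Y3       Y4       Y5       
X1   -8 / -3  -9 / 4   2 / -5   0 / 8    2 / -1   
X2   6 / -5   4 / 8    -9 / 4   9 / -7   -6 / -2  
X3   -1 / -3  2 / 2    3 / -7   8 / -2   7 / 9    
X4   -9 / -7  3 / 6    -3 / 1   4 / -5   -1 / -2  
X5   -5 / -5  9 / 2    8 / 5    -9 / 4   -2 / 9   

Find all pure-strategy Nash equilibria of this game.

Find each player's best response to every opponent strategy; NE are the intersections.
Firm 1's best responses — vs Y1: X2 (payoff 6); vs Y2: X5 (payoff 9); vs Y3: X5 (payoff 8); vs Y4: X2 (payoff 9); vs Y5: X3 (payoff 7).
Firm 2's best responses — vs X1: Y4 (payoff 8); vs X2: Y2 (payoff 8); vs X3: Y5 (payoff 9); vs X4: Y2 (payoff 6); vs X5: Y5 (payoff 9).
The only mutual best response is (X3, Y5); neither player gains by switching there.

(X3, Y5)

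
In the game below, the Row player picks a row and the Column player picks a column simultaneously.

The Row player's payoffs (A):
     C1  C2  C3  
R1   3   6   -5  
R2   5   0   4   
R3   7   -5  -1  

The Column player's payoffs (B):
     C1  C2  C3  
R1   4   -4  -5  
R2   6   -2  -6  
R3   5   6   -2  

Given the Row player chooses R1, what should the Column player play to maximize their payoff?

With the Row player fixed at R1, the Column player's payoffs are: C1 → 4, C2 → -4, C3 → -5.
The maximum is 4, achieved by C1.

C1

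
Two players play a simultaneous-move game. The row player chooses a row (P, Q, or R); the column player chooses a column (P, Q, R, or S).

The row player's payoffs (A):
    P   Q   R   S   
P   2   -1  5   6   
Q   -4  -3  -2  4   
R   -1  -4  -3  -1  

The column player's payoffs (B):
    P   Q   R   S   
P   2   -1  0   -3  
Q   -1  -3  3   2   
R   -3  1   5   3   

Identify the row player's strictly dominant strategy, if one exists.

P

Check whether one of the row player's strategies beats all alternatives regardless of what the opponent does.
P strictly dominates: vs P: 2 > each of {-4, -1}; vs Q: -1 > each of {-3, -4}; vs R: 5 > each of {-2, -3}; vs S: 6 > each of {4, -1}.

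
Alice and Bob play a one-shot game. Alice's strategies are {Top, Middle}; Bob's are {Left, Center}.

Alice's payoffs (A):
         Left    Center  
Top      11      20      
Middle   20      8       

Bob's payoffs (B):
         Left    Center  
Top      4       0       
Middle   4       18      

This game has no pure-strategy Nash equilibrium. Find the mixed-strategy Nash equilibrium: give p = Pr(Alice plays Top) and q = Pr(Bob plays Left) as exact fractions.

Each player's mixing probability is pinned down by making the *other* player indifferent.
Bob indifferent between Left and Center: p·4 + (1−p)·4 = p·0 + (1−p)·18 ⟹ 4 + 0p = 18 + (-18)p ⟹ p = 7/9.
Alice indifferent between Top and Middle: q·11 + (1−q)·20 = q·20 + (1−q)·8 ⟹ 20 + (-9)q = 8 + 12q ⟹ q = 4/7.

p = 7/9, q = 4/7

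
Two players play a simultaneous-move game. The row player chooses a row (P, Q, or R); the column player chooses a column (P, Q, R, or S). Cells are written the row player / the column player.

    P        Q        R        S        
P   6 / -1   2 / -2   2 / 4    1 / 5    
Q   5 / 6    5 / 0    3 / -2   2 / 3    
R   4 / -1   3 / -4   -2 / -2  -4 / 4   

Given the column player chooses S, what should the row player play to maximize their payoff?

With the column player fixed at S, the row player's payoffs are: P → 1, Q → 2, R → -4.
The maximum is 2, achieved by Q.

Q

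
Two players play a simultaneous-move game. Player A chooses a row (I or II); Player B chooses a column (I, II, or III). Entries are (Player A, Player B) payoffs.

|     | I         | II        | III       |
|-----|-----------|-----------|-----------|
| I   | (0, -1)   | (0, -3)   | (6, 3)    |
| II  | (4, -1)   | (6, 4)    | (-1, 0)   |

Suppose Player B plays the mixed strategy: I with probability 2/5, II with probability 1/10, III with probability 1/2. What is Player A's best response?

I

Compute Player A's expected payoff from each pure strategy against the given mix.
I: (2/5)·0 + (1/10)·0 + (1/2)·6 = 3
II: (2/5)·4 + (1/10)·6 + (1/2)·(-1) = 17/10
Highest expected payoff is 3, from I.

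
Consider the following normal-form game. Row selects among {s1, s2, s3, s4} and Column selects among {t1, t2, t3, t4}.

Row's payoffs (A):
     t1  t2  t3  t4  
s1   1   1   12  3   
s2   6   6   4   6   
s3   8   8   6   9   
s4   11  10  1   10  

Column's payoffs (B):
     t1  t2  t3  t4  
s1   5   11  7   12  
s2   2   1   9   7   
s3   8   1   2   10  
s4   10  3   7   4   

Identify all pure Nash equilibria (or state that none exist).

Find each player's best response to every opponent strategy; NE are the intersections.
Row's best responses — vs t1: s4 (payoff 11); vs t2: s4 (payoff 10); vs t3: s1 (payoff 12); vs t4: s4 (payoff 10).
Column's best responses — vs s1: t4 (payoff 12); vs s2: t3 (payoff 9); vs s3: t4 (payoff 10); vs s4: t1 (payoff 10).
The only mutual best response is (s4, t1); neither player gains by switching there.

(s4, t1)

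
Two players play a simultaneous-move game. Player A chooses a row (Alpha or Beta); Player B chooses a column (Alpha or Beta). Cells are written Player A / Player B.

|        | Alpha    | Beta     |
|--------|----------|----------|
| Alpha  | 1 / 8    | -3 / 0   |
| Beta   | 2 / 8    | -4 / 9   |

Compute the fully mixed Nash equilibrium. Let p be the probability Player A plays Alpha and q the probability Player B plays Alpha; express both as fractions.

p = 1/9, q = 1/2

In a mixed NE each player is indifferent between their pure strategies, so the opponent's mix sets the indifference.
Player B indifferent between Alpha and Beta: p·8 + (1−p)·8 = p·0 + (1−p)·9 ⟹ 8 + 0p = 9 + (-9)p ⟹ p = 1/9.
Player A indifferent between Alpha and Beta: q·1 + (1−q)·(-3) = q·2 + (1−q)·(-4) ⟹ (-3) + 4q = (-4) + 6q ⟹ q = 1/2.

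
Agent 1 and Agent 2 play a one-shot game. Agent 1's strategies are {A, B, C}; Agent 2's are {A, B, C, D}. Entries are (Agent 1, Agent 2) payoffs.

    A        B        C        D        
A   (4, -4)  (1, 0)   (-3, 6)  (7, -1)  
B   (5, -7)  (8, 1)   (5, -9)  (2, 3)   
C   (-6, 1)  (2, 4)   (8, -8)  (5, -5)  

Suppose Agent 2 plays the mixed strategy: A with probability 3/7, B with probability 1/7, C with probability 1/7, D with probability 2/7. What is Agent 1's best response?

B

Compute Agent 1's expected payoff from each pure strategy against the given mix.
A: (3/7)·4 + (1/7)·1 + (1/7)·(-3) + (2/7)·7 = 24/7
B: (3/7)·5 + (1/7)·8 + (1/7)·5 + (2/7)·2 = 32/7
C: (3/7)·(-6) + (1/7)·2 + (1/7)·8 + (2/7)·5 = 2/7
Highest expected payoff is 32/7, from B.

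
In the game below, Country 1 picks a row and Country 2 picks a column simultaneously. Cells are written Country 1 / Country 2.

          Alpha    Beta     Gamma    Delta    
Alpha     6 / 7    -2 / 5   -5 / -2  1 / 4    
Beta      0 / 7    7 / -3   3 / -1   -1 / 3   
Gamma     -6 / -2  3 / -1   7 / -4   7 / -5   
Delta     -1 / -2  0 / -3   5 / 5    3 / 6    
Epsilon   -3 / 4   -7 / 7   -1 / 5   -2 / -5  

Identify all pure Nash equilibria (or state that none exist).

(Alpha, Alpha)

Find each player's best response to every opponent strategy; NE are the intersections.
Country 1's best responses — vs Alpha: Alpha (payoff 6); vs Beta: Beta (payoff 7); vs Gamma: Gamma (payoff 7); vs Delta: Gamma (payoff 7).
Country 2's best responses — vs Alpha: Alpha (payoff 7); vs Beta: Alpha (payoff 7); vs Gamma: Beta (payoff -1); vs Delta: Delta (payoff 6); vs Epsilon: Beta (payoff 7).
The only mutual best response is (Alpha, Alpha); neither player gains by switching there.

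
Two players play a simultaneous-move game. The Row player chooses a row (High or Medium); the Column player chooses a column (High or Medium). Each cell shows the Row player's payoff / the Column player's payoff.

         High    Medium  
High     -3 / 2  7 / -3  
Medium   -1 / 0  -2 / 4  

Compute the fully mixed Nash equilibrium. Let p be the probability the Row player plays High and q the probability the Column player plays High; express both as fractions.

p = 4/9, q = 9/11

In a mixed NE each player is indifferent between their pure strategies, so the opponent's mix sets the indifference.
The Column player indifferent between High and Medium: p·2 + (1−p)·0 = p·(-3) + (1−p)·4 ⟹ 0 + 2p = 4 + (-7)p ⟹ p = 4/9.
The Row player indifferent between High and Medium: q·(-3) + (1−q)·7 = q·(-1) + (1−q)·(-2) ⟹ 7 + (-10)q = (-2) + 1q ⟹ q = 9/11.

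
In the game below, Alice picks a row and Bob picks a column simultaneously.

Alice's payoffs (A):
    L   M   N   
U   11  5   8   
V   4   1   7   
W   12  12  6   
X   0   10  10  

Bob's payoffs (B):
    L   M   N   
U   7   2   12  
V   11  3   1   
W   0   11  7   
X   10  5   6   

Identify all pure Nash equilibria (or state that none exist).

A profile is a Nash equilibrium when each player is best-responding to the other.
Alice's best responses — vs L: W (payoff 12); vs M: W (payoff 12); vs N: X (payoff 10).
Bob's best responses — vs U: N (payoff 12); vs V: L (payoff 11); vs W: M (payoff 11); vs X: L (payoff 10).
The only mutual best response is (W, M); neither player gains by switching there.

(W, M)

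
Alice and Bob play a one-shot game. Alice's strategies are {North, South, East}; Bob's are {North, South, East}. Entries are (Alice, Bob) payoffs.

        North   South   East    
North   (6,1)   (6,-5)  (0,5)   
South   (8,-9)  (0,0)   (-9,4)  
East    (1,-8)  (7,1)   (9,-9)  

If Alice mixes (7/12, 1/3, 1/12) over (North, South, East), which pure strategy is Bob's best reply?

Compute Bob's expected payoff from each pure strategy against the given mix.
North: (7/12)·1 + (1/3)·(-9) + (1/12)·(-8) = -37/12
South: (7/12)·(-5) + (1/3)·0 + (1/12)·1 = -17/6
East: (7/12)·5 + (1/3)·4 + (1/12)·(-9) = 7/2
Highest expected payoff is 7/2, from East.

East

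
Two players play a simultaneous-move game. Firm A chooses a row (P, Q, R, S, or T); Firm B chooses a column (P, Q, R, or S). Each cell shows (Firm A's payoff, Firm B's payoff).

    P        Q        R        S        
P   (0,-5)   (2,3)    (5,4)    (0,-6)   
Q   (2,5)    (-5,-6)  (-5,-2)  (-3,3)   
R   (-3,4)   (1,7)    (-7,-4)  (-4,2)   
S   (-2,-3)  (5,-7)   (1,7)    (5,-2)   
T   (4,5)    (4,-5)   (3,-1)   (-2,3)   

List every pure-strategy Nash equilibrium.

Find each player's best response to every opponent strategy; NE are the intersections.
Firm A's best responses — vs P: T (payoff 4); vs Q: S (payoff 5); vs R: P (payoff 5); vs S: S (payoff 5).
Firm B's best responses — vs P: R (payoff 4); vs Q: P (payoff 5); vs R: Q (payoff 7); vs S: R (payoff 7); vs T: P (payoff 5).
Mutual best responses occur at (P, R) and (T, P); at each, neither player gains by switching.

(P, R) and (T, P)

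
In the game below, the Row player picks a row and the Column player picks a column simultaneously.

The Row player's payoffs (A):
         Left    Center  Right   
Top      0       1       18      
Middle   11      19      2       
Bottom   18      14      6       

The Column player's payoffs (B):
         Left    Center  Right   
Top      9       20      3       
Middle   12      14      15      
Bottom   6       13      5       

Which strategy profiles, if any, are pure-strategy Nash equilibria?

None

A profile is a Nash equilibrium when each player is best-responding to the other.
The Row player's best responses — vs Left: Bottom (payoff 18); vs Center: Middle (payoff 19); vs Right: Top (payoff 18).
The Column player's best responses — vs Top: Center (payoff 20); vs Middle: Right (payoff 15); vs Bottom: Center (payoff 13).
No cell has both players best-responding. For instance, the Row player's best reply to Left is Bottom, but against Bottom the Column player prefers Center over Left.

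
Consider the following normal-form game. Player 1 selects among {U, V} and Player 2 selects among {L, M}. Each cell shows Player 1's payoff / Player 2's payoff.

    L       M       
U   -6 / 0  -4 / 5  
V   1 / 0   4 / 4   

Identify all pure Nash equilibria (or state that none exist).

(V, M)

Check mutual best responses: a cell is a NE iff neither player can gain by unilaterally deviating.
Player 1's best responses — vs L: V (payoff 1); vs M: V (payoff 4).
Player 2's best responses — vs U: M (payoff 5); vs V: M (payoff 4).
The only mutual best response is (V, M); neither player gains by switching there.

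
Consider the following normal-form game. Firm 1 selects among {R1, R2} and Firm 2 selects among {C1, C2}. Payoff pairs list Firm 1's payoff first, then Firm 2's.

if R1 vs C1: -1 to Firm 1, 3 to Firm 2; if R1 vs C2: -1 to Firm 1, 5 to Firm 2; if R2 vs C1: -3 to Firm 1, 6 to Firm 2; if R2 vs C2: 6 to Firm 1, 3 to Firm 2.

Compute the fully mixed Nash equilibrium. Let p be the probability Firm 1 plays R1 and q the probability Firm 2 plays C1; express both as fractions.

p = 3/5, q = 7/9

Each player's mixing probability is pinned down by making the *other* player indifferent.
Firm 2 indifferent between C1 and C2: p·3 + (1−p)·6 = p·5 + (1−p)·3 ⟹ 6 + (-3)p = 3 + 2p ⟹ p = 3/5.
Firm 1 indifferent between R1 and R2: q·(-1) + (1−q)·(-1) = q·(-3) + (1−q)·6 ⟹ (-1) + 0q = 6 + (-9)q ⟹ q = 7/9.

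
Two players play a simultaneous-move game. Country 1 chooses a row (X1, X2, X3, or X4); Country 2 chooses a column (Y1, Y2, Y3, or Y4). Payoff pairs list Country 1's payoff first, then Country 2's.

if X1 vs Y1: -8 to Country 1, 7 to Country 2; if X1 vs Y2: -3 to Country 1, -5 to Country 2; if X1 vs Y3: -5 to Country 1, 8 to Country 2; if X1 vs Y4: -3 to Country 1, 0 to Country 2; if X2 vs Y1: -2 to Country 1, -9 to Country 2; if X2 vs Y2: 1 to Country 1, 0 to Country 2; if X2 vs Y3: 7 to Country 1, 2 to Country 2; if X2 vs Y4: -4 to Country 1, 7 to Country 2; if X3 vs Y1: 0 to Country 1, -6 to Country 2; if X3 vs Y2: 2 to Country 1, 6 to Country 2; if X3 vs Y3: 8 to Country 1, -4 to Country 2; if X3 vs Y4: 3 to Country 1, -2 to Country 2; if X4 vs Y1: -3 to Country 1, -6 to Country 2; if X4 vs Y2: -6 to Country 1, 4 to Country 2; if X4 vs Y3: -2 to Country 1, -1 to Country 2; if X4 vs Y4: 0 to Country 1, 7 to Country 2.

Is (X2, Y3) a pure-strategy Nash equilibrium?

No

Holding Country 2 at Y3: Country 1 gets 7 from X2 but could get 8 by switching to X3. Country 1 has a profitable deviation.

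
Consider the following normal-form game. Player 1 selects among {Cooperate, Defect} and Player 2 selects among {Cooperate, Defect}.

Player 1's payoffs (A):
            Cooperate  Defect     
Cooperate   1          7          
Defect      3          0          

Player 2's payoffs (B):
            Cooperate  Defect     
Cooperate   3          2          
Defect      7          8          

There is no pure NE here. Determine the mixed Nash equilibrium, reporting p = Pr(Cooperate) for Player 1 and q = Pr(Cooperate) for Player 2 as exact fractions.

p = 1/2, q = 7/9

In a mixed NE each player is indifferent between their pure strategies, so the opponent's mix sets the indifference.
Player 2 indifferent between Cooperate and Defect: p·3 + (1−p)·7 = p·2 + (1−p)·8 ⟹ 7 + (-4)p = 8 + (-6)p ⟹ p = 1/2.
Player 1 indifferent between Cooperate and Defect: q·1 + (1−q)·7 = q·3 + (1−q)·0 ⟹ 7 + (-6)q = 0 + 3q ⟹ q = 7/9.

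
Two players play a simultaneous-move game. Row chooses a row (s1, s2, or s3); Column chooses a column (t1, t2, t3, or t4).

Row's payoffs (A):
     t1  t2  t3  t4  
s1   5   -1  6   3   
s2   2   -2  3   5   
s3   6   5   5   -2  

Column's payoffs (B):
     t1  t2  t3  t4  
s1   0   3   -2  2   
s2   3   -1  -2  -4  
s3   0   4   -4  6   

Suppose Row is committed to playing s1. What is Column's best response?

With Row fixed at s1, Column's payoffs are: t1 → 0, t2 → 3, t3 → -2, t4 → 2.
The maximum is 3, achieved by t2.

t2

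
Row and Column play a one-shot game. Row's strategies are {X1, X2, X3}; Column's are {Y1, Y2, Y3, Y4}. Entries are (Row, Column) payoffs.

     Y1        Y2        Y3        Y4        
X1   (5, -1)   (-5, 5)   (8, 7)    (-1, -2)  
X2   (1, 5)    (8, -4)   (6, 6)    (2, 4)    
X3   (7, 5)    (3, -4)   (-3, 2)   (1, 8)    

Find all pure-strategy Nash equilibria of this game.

Find each player's best response to every opponent strategy; NE are the intersections.
Row's best responses — vs Y1: X3 (payoff 7); vs Y2: X2 (payoff 8); vs Y3: X1 (payoff 8); vs Y4: X2 (payoff 2).
Column's best responses — vs X1: Y3 (payoff 7); vs X2: Y3 (payoff 6); vs X3: Y4 (payoff 8).
The only mutual best response is (X1, Y3); neither player gains by switching there.

(X1, Y3)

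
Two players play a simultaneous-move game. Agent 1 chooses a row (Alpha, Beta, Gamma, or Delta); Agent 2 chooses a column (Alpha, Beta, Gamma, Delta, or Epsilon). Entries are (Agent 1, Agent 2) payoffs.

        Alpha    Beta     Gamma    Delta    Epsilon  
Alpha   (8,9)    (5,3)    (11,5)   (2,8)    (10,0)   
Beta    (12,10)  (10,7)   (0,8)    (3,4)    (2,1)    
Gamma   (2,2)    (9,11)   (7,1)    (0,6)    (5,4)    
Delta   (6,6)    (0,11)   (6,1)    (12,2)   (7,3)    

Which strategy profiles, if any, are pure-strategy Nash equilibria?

(Beta, Alpha)

A profile is a Nash equilibrium when each player is best-responding to the other.
Agent 1's best responses — vs Alpha: Beta (payoff 12); vs Beta: Beta (payoff 10); vs Gamma: Alpha (payoff 11); vs Delta: Delta (payoff 12); vs Epsilon: Alpha (payoff 10).
Agent 2's best responses — vs Alpha: Alpha (payoff 9); vs Beta: Alpha (payoff 10); vs Gamma: Beta (payoff 11); vs Delta: Beta (payoff 11).
The only mutual best response is (Beta, Alpha); neither player gains by switching there.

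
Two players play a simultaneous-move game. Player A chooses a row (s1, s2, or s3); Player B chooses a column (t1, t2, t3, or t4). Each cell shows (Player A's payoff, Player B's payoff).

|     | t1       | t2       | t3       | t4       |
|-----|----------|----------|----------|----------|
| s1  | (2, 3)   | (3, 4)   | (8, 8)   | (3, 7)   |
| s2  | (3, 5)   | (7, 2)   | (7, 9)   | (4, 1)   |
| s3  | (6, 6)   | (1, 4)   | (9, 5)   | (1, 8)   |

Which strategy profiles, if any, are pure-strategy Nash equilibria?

Check mutual best responses: a cell is a NE iff neither player can gain by unilaterally deviating.
Player A's best responses — vs t1: s3 (payoff 6); vs t2: s2 (payoff 7); vs t3: s3 (payoff 9); vs t4: s2 (payoff 4).
Player B's best responses — vs s1: t3 (payoff 8); vs s2: t3 (payoff 9); vs s3: t4 (payoff 8).
No cell has both players best-responding. For instance, Player A's best reply to t2 is s2, but against s2 Player B prefers t3 over t2.

No pure-strategy Nash equilibrium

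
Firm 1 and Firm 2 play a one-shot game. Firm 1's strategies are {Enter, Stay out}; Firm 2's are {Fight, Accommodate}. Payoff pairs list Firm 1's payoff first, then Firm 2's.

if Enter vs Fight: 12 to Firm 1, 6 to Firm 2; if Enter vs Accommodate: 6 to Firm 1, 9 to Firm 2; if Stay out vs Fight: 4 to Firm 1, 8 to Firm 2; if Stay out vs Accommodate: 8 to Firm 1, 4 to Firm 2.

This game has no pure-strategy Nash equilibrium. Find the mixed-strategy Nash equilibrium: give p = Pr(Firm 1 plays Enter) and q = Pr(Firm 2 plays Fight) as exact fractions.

Each player's mixing probability is pinned down by making the *other* player indifferent.
Firm 2 indifferent between Fight and Accommodate: p·6 + (1−p)·8 = p·9 + (1−p)·4 ⟹ 8 + (-2)p = 4 + 5p ⟹ p = 4/7.
Firm 1 indifferent between Enter and Stay out: q·12 + (1−q)·6 = q·4 + (1−q)·8 ⟹ 6 + 6q = 8 + (-4)q ⟹ q = 1/5.

p = 4/7, q = 1/5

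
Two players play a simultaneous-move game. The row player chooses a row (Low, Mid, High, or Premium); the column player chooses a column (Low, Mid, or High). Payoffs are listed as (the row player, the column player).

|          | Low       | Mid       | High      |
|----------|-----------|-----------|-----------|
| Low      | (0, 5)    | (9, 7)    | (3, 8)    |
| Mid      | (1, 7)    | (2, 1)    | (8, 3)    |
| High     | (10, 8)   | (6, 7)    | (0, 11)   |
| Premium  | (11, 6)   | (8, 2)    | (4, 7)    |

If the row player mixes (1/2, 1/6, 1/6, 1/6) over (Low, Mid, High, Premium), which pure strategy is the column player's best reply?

Compute the column player's expected payoff from each pure strategy against the given mix.
Low: (1/2)·5 + (1/6)·7 + (1/6)·8 + (1/6)·6 = 6
Mid: (1/2)·7 + (1/6)·1 + (1/6)·7 + (1/6)·2 = 31/6
High: (1/2)·8 + (1/6)·3 + (1/6)·11 + (1/6)·7 = 15/2
Highest expected payoff is 15/2, from High.

High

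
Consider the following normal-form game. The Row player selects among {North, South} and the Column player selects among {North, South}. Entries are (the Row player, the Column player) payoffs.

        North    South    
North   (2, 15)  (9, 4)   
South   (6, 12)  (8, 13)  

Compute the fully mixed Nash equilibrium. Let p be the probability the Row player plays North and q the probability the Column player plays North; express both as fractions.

p = 1/12, q = 1/5

Each player's mixing probability is pinned down by making the *other* player indifferent.
The Column player indifferent between North and South: p·15 + (1−p)·12 = p·4 + (1−p)·13 ⟹ 12 + 3p = 13 + (-9)p ⟹ p = 1/12.
The Row player indifferent between North and South: q·2 + (1−q)·9 = q·6 + (1−q)·8 ⟹ 9 + (-7)q = 8 + (-2)q ⟹ q = 1/5.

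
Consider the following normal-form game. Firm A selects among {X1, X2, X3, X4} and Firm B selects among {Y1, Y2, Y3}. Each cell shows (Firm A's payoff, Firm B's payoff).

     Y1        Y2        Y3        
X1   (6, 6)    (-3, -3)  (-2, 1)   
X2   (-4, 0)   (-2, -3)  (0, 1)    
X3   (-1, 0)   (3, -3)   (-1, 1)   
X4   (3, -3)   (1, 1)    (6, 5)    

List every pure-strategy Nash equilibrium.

Check mutual best responses: a cell is a NE iff neither player can gain by unilaterally deviating.
Firm A's best responses — vs Y1: X1 (payoff 6); vs Y2: X3 (payoff 3); vs Y3: X4 (payoff 6).
Firm B's best responses — vs X1: Y1 (payoff 6); vs X2: Y3 (payoff 1); vs X3: Y3 (payoff 1); vs X4: Y3 (payoff 5).
Mutual best responses occur at (X1, Y1) and (X4, Y3); at each, neither player gains by switching.

(X1, Y1) and (X4, Y3)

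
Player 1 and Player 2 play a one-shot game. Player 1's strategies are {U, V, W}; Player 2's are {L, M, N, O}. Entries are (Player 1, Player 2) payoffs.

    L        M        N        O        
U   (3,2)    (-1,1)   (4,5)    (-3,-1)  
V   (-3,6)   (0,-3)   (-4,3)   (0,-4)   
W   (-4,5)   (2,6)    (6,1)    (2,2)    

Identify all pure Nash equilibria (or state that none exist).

Find each player's best response to every opponent strategy; NE are the intersections.
Player 1's best responses — vs L: U (payoff 3); vs M: W (payoff 2); vs N: W (payoff 6); vs O: W (payoff 2).
Player 2's best responses — vs U: N (payoff 5); vs V: L (payoff 6); vs W: M (payoff 6).
The only mutual best response is (W, M); neither player gains by switching there.

(W, M)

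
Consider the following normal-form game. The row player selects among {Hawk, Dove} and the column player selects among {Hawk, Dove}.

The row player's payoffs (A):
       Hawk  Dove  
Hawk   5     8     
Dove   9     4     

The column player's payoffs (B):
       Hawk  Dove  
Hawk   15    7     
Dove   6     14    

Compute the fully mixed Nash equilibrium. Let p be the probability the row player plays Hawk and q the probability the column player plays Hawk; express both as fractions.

p = 1/2, q = 1/2

In a mixed NE each player is indifferent between their pure strategies, so the opponent's mix sets the indifference.
The column player indifferent between Hawk and Dove: p·15 + (1−p)·6 = p·7 + (1−p)·14 ⟹ 6 + 9p = 14 + (-7)p ⟹ p = 1/2.
The row player indifferent between Hawk and Dove: q·5 + (1−q)·8 = q·9 + (1−q)·4 ⟹ 8 + (-3)q = 4 + 5q ⟹ q = 1/2.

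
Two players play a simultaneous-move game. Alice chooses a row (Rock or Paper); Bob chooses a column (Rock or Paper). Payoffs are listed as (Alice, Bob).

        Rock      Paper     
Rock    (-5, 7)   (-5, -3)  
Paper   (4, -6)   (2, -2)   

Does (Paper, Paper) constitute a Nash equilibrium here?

Holding Bob at Paper: Alice gets 2 from Paper, versus -5 from Rock. No profitable deviation for Alice.
Holding Alice at Paper: Bob gets -2 from Paper, versus -6 from Rock. No profitable deviation for Bob either.

Yes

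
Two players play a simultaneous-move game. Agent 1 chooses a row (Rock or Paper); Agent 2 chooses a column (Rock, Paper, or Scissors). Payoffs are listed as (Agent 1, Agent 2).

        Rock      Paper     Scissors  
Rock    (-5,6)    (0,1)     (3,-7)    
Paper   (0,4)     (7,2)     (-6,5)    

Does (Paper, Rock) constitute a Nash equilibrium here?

Holding Agent 2 at Rock: Agent 1 gets 0 from Paper, versus -5 from Rock. No profitable deviation for Agent 1.
Holding Agent 1 at Paper: Agent 2 gets 4 from Rock but could get 5 by switching to Scissors. Agent 2 has a profitable deviation.

No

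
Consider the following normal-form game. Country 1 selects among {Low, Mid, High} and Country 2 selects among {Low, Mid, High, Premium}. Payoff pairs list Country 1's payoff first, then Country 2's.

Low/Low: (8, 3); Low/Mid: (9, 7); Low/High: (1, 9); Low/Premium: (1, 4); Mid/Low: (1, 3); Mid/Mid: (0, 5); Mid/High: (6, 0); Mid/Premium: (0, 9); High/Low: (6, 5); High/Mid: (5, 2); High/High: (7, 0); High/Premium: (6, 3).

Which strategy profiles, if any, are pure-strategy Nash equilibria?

A profile is a Nash equilibrium when each player is best-responding to the other.
Country 1's best responses — vs Low: Low (payoff 8); vs Mid: Low (payoff 9); vs High: High (payoff 7); vs Premium: High (payoff 6).
Country 2's best responses — vs Low: High (payoff 9); vs Mid: Premium (payoff 9); vs High: Low (payoff 5).
No cell has both players best-responding. For instance, Country 1's best reply to Low is Low, but against Low Country 2 prefers High over Low.

No pure-strategy Nash equilibrium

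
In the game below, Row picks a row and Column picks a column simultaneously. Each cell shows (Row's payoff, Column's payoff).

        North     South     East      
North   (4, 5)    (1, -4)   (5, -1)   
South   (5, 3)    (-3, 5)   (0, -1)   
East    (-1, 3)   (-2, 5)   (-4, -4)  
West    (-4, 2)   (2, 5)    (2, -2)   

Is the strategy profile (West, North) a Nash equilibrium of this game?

No

Holding Column at North: Row gets -4 from West but could get 5 by switching to South. Row has a profitable deviation.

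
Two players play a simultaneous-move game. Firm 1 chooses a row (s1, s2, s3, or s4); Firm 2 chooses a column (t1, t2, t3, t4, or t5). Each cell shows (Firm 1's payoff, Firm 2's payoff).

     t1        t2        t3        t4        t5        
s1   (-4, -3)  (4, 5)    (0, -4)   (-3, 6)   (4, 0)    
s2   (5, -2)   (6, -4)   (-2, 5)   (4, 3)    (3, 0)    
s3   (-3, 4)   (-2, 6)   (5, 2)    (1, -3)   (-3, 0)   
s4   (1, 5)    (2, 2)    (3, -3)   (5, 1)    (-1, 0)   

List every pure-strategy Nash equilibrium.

A profile is a Nash equilibrium when each player is best-responding to the other.
Firm 1's best responses — vs t1: s2 (payoff 5); vs t2: s2 (payoff 6); vs t3: s3 (payoff 5); vs t4: s4 (payoff 5); vs t5: s1 (payoff 4).
Firm 2's best responses — vs s1: t4 (payoff 6); vs s2: t3 (payoff 5); vs s3: t2 (payoff 6); vs s4: t1 (payoff 5).
No cell has both players best-responding. For instance, Firm 1's best reply to t1 is s2, but against s2 Firm 2 prefers t3 over t1.

None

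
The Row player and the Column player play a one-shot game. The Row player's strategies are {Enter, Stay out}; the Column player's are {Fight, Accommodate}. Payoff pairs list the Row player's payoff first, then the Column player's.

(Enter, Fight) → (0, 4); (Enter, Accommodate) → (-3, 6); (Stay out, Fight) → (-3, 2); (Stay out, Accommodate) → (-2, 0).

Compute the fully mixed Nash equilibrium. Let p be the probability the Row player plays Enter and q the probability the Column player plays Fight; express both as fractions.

Each player's mixing probability is pinned down by making the *other* player indifferent.
The Column player indifferent between Fight and Accommodate: p·4 + (1−p)·2 = p·6 + (1−p)·0 ⟹ 2 + 2p = 0 + 6p ⟹ p = 1/2.
The Row player indifferent between Enter and Stay out: q·0 + (1−q)·(-3) = q·(-3) + (1−q)·(-2) ⟹ (-3) + 3q = (-2) + (-1)q ⟹ q = 1/4.

p = 1/2, q = 1/4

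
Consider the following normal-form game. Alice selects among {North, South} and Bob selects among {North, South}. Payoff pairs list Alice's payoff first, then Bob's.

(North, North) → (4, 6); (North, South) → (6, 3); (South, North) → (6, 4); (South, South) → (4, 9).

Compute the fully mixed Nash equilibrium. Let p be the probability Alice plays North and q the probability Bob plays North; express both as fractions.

Each player's mixing probability is pinned down by making the *other* player indifferent.
Bob indifferent between North and South: p·6 + (1−p)·4 = p·3 + (1−p)·9 ⟹ 4 + 2p = 9 + (-6)p ⟹ p = 5/8.
Alice indifferent between North and South: q·4 + (1−q)·6 = q·6 + (1−q)·4 ⟹ 6 + (-2)q = 4 + 2q ⟹ q = 1/2.

p = 5/8, q = 1/2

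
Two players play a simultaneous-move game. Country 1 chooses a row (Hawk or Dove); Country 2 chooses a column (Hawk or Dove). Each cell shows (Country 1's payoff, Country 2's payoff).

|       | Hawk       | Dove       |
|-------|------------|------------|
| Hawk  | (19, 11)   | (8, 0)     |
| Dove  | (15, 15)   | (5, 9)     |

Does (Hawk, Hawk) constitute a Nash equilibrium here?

Yes

Holding Country 2 at Hawk: Country 1 gets 19 from Hawk, versus 15 from Dove. No profitable deviation for Country 1.
Holding Country 1 at Hawk: Country 2 gets 11 from Hawk, versus 0 from Dove. No profitable deviation for Country 2 either.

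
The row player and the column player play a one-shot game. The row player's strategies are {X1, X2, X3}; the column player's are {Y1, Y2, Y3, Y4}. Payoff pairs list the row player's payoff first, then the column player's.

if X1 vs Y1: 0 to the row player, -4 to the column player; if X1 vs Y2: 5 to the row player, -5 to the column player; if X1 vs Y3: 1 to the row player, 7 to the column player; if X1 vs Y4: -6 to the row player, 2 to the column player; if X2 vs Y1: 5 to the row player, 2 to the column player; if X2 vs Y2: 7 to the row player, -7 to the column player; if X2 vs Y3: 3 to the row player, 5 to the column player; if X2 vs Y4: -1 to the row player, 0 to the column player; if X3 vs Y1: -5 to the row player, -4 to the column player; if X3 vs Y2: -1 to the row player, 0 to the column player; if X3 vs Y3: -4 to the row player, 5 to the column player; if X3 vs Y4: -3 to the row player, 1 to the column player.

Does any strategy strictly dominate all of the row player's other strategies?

X2

A strategy is strictly dominant if it gives the row player a strictly higher payoff than every other strategy, against every choice by the opponent.
X2 strictly dominates: vs Y1: 5 > each of {0, -5}; vs Y2: 7 > each of {5, -1}; vs Y3: 3 > each of {1, -4}; vs Y4: -1 > each of {-6, -3}.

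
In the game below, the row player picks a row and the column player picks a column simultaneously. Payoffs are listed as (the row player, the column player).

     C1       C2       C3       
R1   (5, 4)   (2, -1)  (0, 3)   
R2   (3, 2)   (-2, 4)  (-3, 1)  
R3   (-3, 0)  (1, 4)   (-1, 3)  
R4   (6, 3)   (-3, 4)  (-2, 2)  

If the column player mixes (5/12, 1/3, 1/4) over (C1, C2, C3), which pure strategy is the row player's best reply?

Compute the row player's expected payoff from each pure strategy against the given mix.
R1: (5/12)·5 + (1/3)·2 + (1/4)·0 = 11/4
R2: (5/12)·3 + (1/3)·(-2) + (1/4)·(-3) = -1/6
R3: (5/12)·(-3) + (1/3)·1 + (1/4)·(-1) = -7/6
R4: (5/12)·6 + (1/3)·(-3) + (1/4)·(-2) = 1
Highest expected payoff is 11/4, from R1.

R1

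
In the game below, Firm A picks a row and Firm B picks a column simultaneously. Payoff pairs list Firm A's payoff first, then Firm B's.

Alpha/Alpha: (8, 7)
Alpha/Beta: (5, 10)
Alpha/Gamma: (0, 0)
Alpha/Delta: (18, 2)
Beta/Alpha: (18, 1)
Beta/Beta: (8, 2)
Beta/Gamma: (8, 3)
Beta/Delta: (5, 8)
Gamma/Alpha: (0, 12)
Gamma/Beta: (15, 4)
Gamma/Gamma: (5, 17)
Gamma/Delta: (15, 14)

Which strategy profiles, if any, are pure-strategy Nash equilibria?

Check mutual best responses: a cell is a NE iff neither player can gain by unilaterally deviating.
Firm A's best responses — vs Alpha: Beta (payoff 18); vs Beta: Gamma (payoff 15); vs Gamma: Beta (payoff 8); vs Delta: Alpha (payoff 18).
Firm B's best responses — vs Alpha: Beta (payoff 10); vs Beta: Delta (payoff 8); vs Gamma: Gamma (payoff 17).
No cell has both players best-responding. For instance, Firm A's best reply to Alpha is Beta, but against Beta Firm B prefers Delta over Alpha.

None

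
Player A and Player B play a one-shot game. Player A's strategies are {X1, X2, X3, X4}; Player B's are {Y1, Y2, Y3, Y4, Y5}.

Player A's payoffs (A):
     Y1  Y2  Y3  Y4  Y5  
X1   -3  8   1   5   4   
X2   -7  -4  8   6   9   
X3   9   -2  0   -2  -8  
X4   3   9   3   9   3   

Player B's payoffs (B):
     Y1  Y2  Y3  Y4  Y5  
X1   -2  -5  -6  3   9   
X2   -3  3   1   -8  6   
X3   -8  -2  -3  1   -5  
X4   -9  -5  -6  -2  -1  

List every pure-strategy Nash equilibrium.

Check mutual best responses: a cell is a NE iff neither player can gain by unilaterally deviating.
Player A's best responses — vs Y1: X3 (payoff 9); vs Y2: X4 (payoff 9); vs Y3: X2 (payoff 8); vs Y4: X4 (payoff 9); vs Y5: X2 (payoff 9).
Player B's best responses — vs X1: Y5 (payoff 9); vs X2: Y5 (payoff 6); vs X3: Y4 (payoff 1); vs X4: Y5 (payoff -1).
The only mutual best response is (X2, Y5); neither player gains by switching there.

(X2, Y5)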